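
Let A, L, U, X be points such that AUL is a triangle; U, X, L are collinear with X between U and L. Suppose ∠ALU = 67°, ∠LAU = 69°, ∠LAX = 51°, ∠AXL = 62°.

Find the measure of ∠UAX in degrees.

1. ∠AUL = 44°  [△AUL]
2. ∠AXU = 118°  [linear pair at X on UL]
3. ∠AUX = 44°  [X on ray UL]
4. ∠UAX = 18°  [△AUX]

∠UAX = 18°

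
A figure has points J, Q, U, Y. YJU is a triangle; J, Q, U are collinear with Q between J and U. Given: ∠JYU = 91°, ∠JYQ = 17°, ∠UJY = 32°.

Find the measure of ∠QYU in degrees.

1. ∠JUY = 57°  [△YJU]
2. ∠QJY = 32°  [Q on ray JU]
3. ∠QUY = 57°  [Q on ray UJ]
4. ∠JQY = 131°  [△YJQ]
5. ∠UQY = 49°  [linear pair at Q on JU]
6. ∠QYU = 74°  [△YQU]

∠QYU = 74°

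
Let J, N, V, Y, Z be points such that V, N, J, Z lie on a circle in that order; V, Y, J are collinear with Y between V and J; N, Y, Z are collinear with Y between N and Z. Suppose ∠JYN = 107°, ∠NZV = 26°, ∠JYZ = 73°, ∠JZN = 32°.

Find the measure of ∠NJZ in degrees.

1. ∠NJV = 26°  [same arc VN]
2. ∠JNZ = 47°  [△NYJ]
3. ∠NJZ = 101°  [△NJZ]

∠NJZ = 101°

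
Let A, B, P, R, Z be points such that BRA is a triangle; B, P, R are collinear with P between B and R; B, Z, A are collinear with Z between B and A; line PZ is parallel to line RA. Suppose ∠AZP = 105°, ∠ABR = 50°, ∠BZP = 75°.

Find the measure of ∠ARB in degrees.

1. ∠PBZ = 50°  [P on BR, Z on BA]
2. ∠BPZ = 55°  [△BPZ]
3. ∠ARB = 55°  [PZ∥RA, corresponding at P]

∠ARB = 55°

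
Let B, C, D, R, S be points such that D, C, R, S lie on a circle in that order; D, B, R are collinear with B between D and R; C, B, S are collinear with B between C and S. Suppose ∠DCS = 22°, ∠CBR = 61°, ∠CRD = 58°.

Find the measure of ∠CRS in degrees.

1. ∠CSD = 58°  [same arc DC]
2. ∠CDS = 100°  [△DCS]
3. ∠CRS = 80°  [cyclic DCRS, opposite ∠D+∠R]

∠CRS = 80°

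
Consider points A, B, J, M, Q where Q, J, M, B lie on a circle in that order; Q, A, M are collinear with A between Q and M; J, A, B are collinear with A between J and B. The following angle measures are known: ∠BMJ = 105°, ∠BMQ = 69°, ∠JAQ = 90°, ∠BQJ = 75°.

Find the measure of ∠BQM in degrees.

∠BQM = 54°

1. ∠BJQ = 69°  [same arc QB]
2. ∠BAM = 90°  [vertical angles at A]
3. ∠JBQ = 36°  [△QJB]
4. ∠BAQ = 90°  [linear pair at A on QM]
5. ∠BQM = 54°  [△QAB]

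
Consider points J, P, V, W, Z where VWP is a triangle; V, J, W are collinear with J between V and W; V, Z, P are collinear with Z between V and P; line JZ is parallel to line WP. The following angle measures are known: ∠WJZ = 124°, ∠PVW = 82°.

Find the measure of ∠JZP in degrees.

∠JZP = 138°

1. ∠VJZ = 56°  [linear pair at J on VW]
2. ∠JVZ = 82°  [J on VW, Z on VP]
3. ∠JZV = 42°  [△VJZ]
4. ∠JZP = 138°  [linear pair at Z on VP]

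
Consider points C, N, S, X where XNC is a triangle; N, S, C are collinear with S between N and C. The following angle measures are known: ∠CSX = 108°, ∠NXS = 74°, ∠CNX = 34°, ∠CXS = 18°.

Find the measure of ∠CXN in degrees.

1. ∠SCX = 54°  [△XSC]
2. ∠NCX = 54°  [S on ray CN]
3. ∠CXN = 92°  [△XNC]

∠CXN = 92°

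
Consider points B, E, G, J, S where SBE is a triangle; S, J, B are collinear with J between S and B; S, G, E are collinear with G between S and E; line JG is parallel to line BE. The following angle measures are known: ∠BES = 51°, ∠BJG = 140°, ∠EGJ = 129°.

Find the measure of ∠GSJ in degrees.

1. ∠JGS = 51°  [JG∥BE, corresponding at G]
2. ∠GJS = 40°  [linear pair at J on SB]
3. ∠GSJ = 89°  [△SJG]

∠GSJ = 89°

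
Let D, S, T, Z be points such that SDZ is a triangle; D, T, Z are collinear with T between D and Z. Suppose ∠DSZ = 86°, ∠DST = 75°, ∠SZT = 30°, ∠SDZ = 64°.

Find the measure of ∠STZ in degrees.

∠STZ = 139°

1. ∠SDT = 64°  [T on ray DZ]
2. ∠DTS = 41°  [△SDT]
3. ∠STZ = 139°  [linear pair at T on DZ]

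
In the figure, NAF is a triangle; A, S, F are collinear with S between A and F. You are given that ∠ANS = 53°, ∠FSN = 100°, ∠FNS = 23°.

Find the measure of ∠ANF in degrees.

∠ANF = 76°

1. ∠NFS = 57°  [△NSF]
2. ∠ASN = 80°  [linear pair at S on AF]
3. ∠AFN = 57°  [S on ray FA]
4. ∠NAS = 47°  [△NAS]
5. ∠FAN = 47°  [S on ray AF]
6. ∠ANF = 76°  [△NAF]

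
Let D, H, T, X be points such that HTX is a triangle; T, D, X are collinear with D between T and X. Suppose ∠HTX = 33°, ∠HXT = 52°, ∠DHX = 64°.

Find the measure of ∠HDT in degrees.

1. ∠DXH = 52°  [D on ray XT]
2. ∠HDX = 64°  [△HDX]
3. ∠HDT = 116°  [linear pair at D on TX]

∠HDT = 116°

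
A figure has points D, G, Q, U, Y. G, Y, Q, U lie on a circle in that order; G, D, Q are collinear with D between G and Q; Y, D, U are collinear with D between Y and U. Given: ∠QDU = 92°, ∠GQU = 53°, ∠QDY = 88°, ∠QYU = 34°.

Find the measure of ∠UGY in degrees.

∠UGY = 69°

1. ∠GDU = 88°  [linear pair at D on GQ]
2. ∠GYU = 53°  [same arc GU]
3. ∠QGU = 34°  [same arc QU]
4. ∠GUY = 58°  [△GDU]
5. ∠UGY = 69°  [△GYU]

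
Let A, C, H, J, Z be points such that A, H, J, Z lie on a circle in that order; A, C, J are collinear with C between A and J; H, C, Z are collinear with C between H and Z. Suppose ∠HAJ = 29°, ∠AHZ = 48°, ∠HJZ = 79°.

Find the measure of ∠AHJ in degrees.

1. ∠HZJ = 29°  [same arc HJ]
2. ∠ACH = 103°  [△ACH]
3. ∠JHZ = 72°  [△HJZ]
4. ∠HCJ = 77°  [linear pair at C on AJ]
5. ∠AJH = 31°  [△HCJ]
6. ∠AHJ = 120°  [△AHJ]

∠AHJ = 120°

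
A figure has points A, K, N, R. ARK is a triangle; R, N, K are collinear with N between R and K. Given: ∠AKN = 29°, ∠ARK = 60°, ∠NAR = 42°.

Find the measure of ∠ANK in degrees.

1. ∠ARN = 60°  [N on ray RK]
2. ∠ANR = 78°  [△ARN]
3. ∠ANK = 102°  [linear pair at N on RK]

∠ANK = 102°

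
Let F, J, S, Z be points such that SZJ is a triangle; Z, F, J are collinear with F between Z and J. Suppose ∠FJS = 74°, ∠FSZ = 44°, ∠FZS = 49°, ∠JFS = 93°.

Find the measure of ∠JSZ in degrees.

∠JSZ = 57°

1. ∠SJZ = 74°  [F on ray JZ]
2. ∠JZS = 49°  [F on ray ZJ]
3. ∠JSZ = 57°  [△SZJ]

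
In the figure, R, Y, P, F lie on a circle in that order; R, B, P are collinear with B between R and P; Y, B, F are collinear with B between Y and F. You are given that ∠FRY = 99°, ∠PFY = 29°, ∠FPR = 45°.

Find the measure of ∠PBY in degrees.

∠PBY = 74°

1. ∠PRY = 29°  [same arc YP]
2. ∠FYR = 45°  [same arc RF]
3. ∠RBY = 106°  [△RBY]
4. ∠PBY = 74°  [linear pair at B on RP]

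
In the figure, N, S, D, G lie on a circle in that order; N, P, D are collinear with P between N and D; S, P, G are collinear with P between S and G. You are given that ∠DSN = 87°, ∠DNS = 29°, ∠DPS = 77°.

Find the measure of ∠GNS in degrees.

1. ∠NDS = 64°  [△NSD]
2. ∠NPS = 103°  [linear pair at P on ND]
3. ∠NGS = 64°  [same arc NS]
4. ∠GSN = 48°  [△NPS]
5. ∠GNS = 68°  [△NSG]

∠GNS = 68°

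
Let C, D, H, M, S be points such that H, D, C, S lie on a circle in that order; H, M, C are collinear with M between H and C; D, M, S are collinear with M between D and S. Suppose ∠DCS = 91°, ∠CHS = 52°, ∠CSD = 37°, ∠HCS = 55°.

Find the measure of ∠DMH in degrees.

∠DMH = 88°

1. ∠CHD = 37°  [same arc DC]
2. ∠HDS = 55°  [same arc HS]
3. ∠DMH = 88°  [△HMD]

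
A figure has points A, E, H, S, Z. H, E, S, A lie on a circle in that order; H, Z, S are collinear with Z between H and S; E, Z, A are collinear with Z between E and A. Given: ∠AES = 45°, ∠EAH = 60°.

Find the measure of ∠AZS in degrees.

∠AZS = 105°

1. ∠AHS = 45°  [same arc SA]
2. ∠AZH = 75°  [△HZA]
3. ∠AZS = 105°  [linear pair at Z on HS]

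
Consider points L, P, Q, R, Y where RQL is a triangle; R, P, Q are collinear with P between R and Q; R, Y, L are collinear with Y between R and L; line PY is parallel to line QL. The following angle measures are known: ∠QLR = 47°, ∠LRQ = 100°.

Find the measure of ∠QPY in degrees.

1. ∠LQR = 33°  [△RQL]
2. ∠RPY = 33°  [PY∥QL, corresponding at P]
3. ∠QPY = 147°  [linear pair at P on RQ]

∠QPY = 147°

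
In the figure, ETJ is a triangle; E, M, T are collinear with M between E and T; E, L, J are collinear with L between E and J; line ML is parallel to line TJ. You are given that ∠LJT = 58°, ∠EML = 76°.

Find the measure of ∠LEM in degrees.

∠LEM = 46°

1. ∠EJT = 58°  [L on ray JE]
2. ∠ETJ = 76°  [ML∥TJ, corresponding at M]
3. ∠JET = 46°  [△ETJ]
4. ∠LEM = 46°  [M on ET, L on EJ]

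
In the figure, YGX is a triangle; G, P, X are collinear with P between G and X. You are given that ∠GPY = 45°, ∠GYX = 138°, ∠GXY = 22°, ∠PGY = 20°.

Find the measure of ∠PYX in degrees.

∠PYX = 23°

1. ∠XPY = 135°  [linear pair at P on GX]
2. ∠PXY = 22°  [P on ray XG]
3. ∠PYX = 23°  [△YPX]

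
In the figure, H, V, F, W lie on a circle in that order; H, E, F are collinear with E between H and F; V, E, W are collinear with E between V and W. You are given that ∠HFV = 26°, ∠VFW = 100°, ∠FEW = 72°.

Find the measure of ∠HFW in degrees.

1. ∠HWV = 26°  [same arc HV]
2. ∠VHW = 80°  [cyclic HVFW, opposite ∠H+∠F]
3. ∠HVW = 74°  [△HVW]
4. ∠HFW = 74°  [same arc HW]

∠HFW = 74°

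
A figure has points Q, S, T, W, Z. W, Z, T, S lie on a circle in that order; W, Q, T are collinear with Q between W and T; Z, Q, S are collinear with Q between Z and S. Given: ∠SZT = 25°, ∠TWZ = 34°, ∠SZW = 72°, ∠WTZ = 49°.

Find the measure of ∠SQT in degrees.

∠SQT = 74°

1. ∠TSZ = 34°  [same arc ZT]
2. ∠STW = 72°  [same arc WS]
3. ∠SQT = 74°  [△TQS]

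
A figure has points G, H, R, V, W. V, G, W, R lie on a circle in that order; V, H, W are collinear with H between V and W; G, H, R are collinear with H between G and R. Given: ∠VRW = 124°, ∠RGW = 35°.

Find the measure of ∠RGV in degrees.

∠RGV = 21°

1. ∠RVW = 35°  [same arc WR]
2. ∠RWV = 21°  [△VWR]
3. ∠RGV = 21°  [same arc VR]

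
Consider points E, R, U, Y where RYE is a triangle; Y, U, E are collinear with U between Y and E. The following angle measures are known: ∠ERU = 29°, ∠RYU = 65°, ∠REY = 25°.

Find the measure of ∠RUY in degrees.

1. ∠REU = 25°  [U on ray EY]
2. ∠EUR = 126°  [△RUE]
3. ∠RUY = 54°  [linear pair at U on YE]

∠RUY = 54°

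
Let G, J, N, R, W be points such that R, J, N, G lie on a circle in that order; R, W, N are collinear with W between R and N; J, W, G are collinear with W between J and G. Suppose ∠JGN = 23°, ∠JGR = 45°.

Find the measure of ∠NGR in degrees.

∠NGR = 68°

1. ∠JRN = 23°  [same arc JN]
2. ∠JNR = 45°  [same arc RJ]
3. ∠NJR = 112°  [△RJN]
4. ∠NGR = 68°  [cyclic RJNG, opposite ∠J+∠G]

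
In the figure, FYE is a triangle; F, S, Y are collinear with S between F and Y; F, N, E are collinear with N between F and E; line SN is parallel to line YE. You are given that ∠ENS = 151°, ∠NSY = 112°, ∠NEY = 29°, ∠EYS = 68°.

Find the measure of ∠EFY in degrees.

∠EFY = 83°

1. ∠FEY = 29°  [N on ray EF]
2. ∠EYF = 68°  [S on ray YF]
3. ∠EFY = 83°  [△FYE]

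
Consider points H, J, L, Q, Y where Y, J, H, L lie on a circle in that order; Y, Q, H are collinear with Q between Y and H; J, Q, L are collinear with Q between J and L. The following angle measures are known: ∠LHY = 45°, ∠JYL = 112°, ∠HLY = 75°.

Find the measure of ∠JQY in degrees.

∠JQY = 83°

1. ∠LJY = 45°  [same arc YL]
2. ∠JLY = 23°  [△YJL]
3. ∠HJY = 105°  [cyclic YJHL, opposite ∠J+∠L]
4. ∠JHY = 23°  [same arc YJ]
5. ∠HYJ = 52°  [△YJH]
6. ∠JQY = 83°  [△YQJ]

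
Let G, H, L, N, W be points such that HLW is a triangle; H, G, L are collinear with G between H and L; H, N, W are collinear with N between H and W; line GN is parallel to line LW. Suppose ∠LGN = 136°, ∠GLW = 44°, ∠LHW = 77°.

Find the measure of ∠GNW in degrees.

1. ∠HGN = 44°  [linear pair at G on HL]
2. ∠GHN = 77°  [G on HL, N on HW]
3. ∠GNH = 59°  [△HGN]
4. ∠GNW = 121°  [linear pair at N on HW]

∠GNW = 121°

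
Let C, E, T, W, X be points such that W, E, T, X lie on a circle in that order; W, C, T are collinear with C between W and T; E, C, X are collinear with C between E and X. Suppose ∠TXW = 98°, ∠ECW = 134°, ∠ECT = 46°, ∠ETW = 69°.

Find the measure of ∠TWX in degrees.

∠TWX = 65°

1. ∠WCX = 46°  [vertical angles at C]
2. ∠EXW = 69°  [same arc WE]
3. ∠TWX = 65°  [△WCX]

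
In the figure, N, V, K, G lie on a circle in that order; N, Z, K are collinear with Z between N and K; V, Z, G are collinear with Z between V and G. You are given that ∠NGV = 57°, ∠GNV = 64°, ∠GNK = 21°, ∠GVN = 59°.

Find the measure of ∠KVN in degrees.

∠KVN = 80°

1. ∠GKN = 59°  [same arc NG]
2. ∠KGN = 100°  [△NKG]
3. ∠KVN = 80°  [cyclic NVKG, opposite ∠V+∠G]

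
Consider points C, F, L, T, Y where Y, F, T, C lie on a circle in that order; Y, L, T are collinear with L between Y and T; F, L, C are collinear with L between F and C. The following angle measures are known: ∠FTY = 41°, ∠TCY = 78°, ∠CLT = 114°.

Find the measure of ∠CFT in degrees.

1. ∠FCY = 41°  [same arc YF]
2. ∠CLY = 66°  [linear pair at L on YT]
3. ∠CYT = 73°  [△YLC]
4. ∠CFT = 73°  [same arc TC]

∠CFT = 73°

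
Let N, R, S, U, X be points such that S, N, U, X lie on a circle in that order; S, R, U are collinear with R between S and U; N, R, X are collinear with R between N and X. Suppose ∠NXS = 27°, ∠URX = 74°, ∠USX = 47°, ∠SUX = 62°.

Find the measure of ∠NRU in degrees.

1. ∠NUS = 27°  [same arc SN]
2. ∠UNX = 47°  [same arc UX]
3. ∠NRU = 106°  [△NRU]

∠NRU = 106°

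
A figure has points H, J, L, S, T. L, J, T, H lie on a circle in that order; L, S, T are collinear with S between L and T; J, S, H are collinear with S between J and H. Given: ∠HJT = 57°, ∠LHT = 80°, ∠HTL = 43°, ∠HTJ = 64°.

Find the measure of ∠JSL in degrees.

1. ∠JHT = 59°  [△JTH]
2. ∠HJL = 43°  [same arc LH]
3. ∠JLT = 59°  [same arc JT]
4. ∠JSL = 78°  [△LSJ]

∠JSL = 78°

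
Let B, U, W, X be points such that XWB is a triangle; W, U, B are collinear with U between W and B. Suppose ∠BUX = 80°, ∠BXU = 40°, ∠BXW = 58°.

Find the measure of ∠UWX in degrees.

∠UWX = 62°

1. ∠UBX = 60°  [△XUB]
2. ∠WBX = 60°  [U on ray BW]
3. ∠BWX = 62°  [△XWB]
4. ∠UWX = 62°  [U on ray WB]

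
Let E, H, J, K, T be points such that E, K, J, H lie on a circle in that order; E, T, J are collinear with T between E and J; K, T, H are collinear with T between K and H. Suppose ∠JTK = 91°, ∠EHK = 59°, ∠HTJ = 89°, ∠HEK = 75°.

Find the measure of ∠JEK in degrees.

∠JEK = 45°

1. ∠ETK = 89°  [linear pair at T on EJ]
2. ∠EKH = 46°  [△EKH]
3. ∠JEK = 45°  [△ETK]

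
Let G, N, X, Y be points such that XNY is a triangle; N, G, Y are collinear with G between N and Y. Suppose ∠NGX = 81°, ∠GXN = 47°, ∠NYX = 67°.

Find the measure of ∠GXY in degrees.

∠GXY = 14°

1. ∠XGY = 99°  [linear pair at G on NY]
2. ∠GYX = 67°  [G on ray YN]
3. ∠GXY = 14°  [△XGY]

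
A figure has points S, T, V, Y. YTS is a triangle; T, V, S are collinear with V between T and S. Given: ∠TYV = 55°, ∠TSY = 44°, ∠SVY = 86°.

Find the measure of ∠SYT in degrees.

1. ∠TVY = 94°  [linear pair at V on TS]
2. ∠VTY = 31°  [△YTV]
3. ∠STY = 31°  [V on ray TS]
4. ∠SYT = 105°  [△YTS]

∠SYT = 105°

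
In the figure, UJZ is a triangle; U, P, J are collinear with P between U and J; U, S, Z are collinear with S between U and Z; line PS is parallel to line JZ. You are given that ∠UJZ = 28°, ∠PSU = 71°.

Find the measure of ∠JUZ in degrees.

∠JUZ = 81°

1. ∠SPU = 28°  [PS∥JZ, corresponding at P]
2. ∠PUS = 81°  [△UPS]
3. ∠JUZ = 81°  [P on UJ, S on UZ]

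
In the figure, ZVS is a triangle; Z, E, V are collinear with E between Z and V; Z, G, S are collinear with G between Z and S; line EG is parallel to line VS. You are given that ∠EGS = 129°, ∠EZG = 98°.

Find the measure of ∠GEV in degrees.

1. ∠EGZ = 51°  [linear pair at G on ZS]
2. ∠GEZ = 31°  [△ZEG]
3. ∠GEV = 149°  [linear pair at E on ZV]

∠GEV = 149°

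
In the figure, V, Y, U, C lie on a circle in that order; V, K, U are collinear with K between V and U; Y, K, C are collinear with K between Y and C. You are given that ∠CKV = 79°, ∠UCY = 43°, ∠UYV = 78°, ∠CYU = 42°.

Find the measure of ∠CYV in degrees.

∠CYV = 36°

1. ∠UKY = 79°  [vertical angles at K]
2. ∠UVY = 43°  [same arc YU]
3. ∠VKY = 101°  [linear pair at K on VU]
4. ∠CYV = 36°  [△VKY]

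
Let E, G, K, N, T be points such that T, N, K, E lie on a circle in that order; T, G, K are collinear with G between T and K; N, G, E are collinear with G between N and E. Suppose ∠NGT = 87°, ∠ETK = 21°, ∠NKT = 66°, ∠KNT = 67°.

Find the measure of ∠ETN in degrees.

∠ETN = 68°

1. ∠NET = 66°  [same arc TN]
2. ∠KTN = 47°  [△TNK]
3. ∠ENT = 46°  [△TGN]
4. ∠ETN = 68°  [△TNE]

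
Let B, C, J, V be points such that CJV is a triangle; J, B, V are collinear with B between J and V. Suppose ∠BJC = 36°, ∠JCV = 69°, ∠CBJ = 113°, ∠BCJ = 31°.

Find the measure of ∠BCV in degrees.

1. ∠CJV = 36°  [B on ray JV]
2. ∠CVJ = 75°  [△CJV]
3. ∠CBV = 67°  [linear pair at B on JV]
4. ∠BVC = 75°  [B on ray VJ]
5. ∠BCV = 38°  [△CBV]

∠BCV = 38°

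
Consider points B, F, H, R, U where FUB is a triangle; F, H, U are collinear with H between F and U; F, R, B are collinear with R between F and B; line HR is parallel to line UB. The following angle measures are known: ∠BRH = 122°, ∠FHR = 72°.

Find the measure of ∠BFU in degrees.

∠BFU = 50°

1. ∠FRH = 58°  [linear pair at R on FB]
2. ∠HFR = 50°  [△FHR]
3. ∠BFU = 50°  [H on FU, R on FB]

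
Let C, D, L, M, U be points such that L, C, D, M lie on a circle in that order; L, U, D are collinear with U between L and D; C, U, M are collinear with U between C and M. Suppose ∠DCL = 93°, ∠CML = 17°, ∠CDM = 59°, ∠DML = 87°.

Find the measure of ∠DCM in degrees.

1. ∠CDL = 17°  [same arc LC]
2. ∠CLD = 70°  [△LCD]
3. ∠CMD = 70°  [same arc CD]
4. ∠DCM = 51°  [△CDM]

∠DCM = 51°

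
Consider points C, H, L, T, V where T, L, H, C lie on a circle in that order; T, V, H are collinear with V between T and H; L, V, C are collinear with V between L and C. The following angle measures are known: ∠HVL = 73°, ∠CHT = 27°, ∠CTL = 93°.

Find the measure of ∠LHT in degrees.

1. ∠CLT = 27°  [same arc TC]
2. ∠LCT = 60°  [△TLC]
3. ∠LHT = 60°  [same arc TL]

∠LHT = 60°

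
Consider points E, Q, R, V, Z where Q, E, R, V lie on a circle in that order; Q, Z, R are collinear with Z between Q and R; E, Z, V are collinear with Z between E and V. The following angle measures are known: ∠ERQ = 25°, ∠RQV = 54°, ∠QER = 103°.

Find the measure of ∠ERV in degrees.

1. ∠EQR = 52°  [△QER]
2. ∠REV = 54°  [same arc RV]
3. ∠EVR = 52°  [same arc ER]
4. ∠ERV = 74°  [△ERV]

∠ERV = 74°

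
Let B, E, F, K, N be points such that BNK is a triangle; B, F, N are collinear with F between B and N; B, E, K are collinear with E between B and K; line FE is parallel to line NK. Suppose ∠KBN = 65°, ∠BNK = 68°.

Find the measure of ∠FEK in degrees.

∠FEK = 133°

1. ∠BKN = 47°  [△BNK]
2. ∠BEF = 47°  [FE∥NK, corresponding at E]
3. ∠FEK = 133°  [linear pair at E on BK]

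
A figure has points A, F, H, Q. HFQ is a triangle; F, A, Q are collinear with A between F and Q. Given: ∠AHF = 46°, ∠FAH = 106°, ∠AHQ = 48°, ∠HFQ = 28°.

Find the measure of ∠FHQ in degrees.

∠FHQ = 94°

1. ∠HAQ = 74°  [linear pair at A on FQ]
2. ∠AQH = 58°  [△HAQ]
3. ∠FQH = 58°  [A on ray QF]
4. ∠FHQ = 94°  [△HFQ]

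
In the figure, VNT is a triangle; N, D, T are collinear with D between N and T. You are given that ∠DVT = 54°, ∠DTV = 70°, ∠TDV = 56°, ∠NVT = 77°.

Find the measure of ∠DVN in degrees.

1. ∠NTV = 70°  [D on ray TN]
2. ∠NDV = 124°  [linear pair at D on NT]
3. ∠TNV = 33°  [△VNT]
4. ∠DNV = 33°  [D on ray NT]
5. ∠DVN = 23°  [△VND]

∠DVN = 23°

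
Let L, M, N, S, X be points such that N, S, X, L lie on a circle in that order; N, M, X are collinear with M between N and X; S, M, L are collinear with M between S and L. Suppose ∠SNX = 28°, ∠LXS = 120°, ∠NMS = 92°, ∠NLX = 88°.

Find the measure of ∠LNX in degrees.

1. ∠SLX = 28°  [same arc SX]
2. ∠LSX = 32°  [△SXL]
3. ∠LNX = 32°  [same arc XL]

∠LNX = 32°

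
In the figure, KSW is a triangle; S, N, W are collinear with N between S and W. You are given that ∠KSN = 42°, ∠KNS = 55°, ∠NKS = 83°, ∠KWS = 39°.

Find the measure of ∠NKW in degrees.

1. ∠KNW = 125°  [linear pair at N on SW]
2. ∠KWN = 39°  [N on ray WS]
3. ∠NKW = 16°  [△KNW]

∠NKW = 16°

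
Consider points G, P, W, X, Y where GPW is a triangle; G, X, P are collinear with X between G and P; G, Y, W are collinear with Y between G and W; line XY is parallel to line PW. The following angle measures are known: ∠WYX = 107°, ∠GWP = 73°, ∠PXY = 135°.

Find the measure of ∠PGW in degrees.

1. ∠GYX = 73°  [linear pair at Y on GW]
2. ∠GXY = 45°  [linear pair at X on GP]
3. ∠XGY = 62°  [△GXY]
4. ∠PGW = 62°  [X on GP, Y on GW]

∠PGW = 62°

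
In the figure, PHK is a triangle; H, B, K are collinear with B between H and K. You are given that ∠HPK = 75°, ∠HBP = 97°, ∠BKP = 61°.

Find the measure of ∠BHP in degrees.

∠BHP = 44°

1. ∠HKP = 61°  [B on ray KH]
2. ∠KHP = 44°  [△PHK]
3. ∠BHP = 44°  [B on ray HK]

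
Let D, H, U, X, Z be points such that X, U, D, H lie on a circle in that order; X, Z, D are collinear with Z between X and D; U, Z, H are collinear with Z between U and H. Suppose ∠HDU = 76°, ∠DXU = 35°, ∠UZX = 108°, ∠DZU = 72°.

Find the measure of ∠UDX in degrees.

∠UDX = 39°

1. ∠HXU = 104°  [cyclic XUDH, opposite ∠X+∠D]
2. ∠HUX = 37°  [△XZU]
3. ∠UHX = 39°  [△XUH]
4. ∠UDX = 39°  [same arc XU]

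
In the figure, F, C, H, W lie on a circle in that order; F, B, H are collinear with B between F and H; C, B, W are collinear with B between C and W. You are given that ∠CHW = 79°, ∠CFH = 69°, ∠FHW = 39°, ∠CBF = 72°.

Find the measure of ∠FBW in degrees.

1. ∠CWH = 69°  [same arc CH]
2. ∠HBW = 72°  [△HBW]
3. ∠FBW = 108°  [linear pair at B on FH]

∠FBW = 108°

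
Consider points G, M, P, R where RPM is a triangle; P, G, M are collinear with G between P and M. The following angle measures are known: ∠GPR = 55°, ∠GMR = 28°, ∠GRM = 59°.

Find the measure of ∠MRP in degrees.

∠MRP = 97°

1. ∠MPR = 55°  [G on ray PM]
2. ∠PMR = 28°  [G on ray MP]
3. ∠MRP = 97°  [△RPM]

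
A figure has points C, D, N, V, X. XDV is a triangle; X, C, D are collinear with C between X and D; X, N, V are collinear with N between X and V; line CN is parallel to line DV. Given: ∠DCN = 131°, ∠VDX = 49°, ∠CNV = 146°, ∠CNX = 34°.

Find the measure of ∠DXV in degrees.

1. ∠NCX = 49°  [linear pair at C on XD]
2. ∠CXN = 97°  [△XCN]
3. ∠DXV = 97°  [C on XD, N on XV]

∠DXV = 97°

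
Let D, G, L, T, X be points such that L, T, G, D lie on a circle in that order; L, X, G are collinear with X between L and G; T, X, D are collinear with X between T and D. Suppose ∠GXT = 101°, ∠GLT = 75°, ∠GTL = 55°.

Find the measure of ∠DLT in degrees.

1. ∠LXT = 79°  [linear pair at X on LG]
2. ∠LGT = 50°  [△LTG]
3. ∠DTL = 26°  [△LXT]
4. ∠LDT = 50°  [same arc LT]
5. ∠DLT = 104°  [△LTD]

∠DLT = 104°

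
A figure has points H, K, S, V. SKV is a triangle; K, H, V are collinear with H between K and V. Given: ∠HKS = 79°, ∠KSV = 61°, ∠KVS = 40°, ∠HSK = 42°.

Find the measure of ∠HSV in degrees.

∠HSV = 19°

1. ∠KHS = 59°  [△SKH]
2. ∠HVS = 40°  [H on ray VK]
3. ∠SHV = 121°  [linear pair at H on KV]
4. ∠HSV = 19°  [△SHV]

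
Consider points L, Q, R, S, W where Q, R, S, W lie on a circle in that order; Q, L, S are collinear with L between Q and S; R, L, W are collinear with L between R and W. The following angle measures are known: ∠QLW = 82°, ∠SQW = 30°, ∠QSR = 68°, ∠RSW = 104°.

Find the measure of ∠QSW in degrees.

∠QSW = 36°

1. ∠SLW = 98°  [linear pair at L on QS]
2. ∠SRW = 30°  [same arc SW]
3. ∠RWS = 46°  [△RSW]
4. ∠QSW = 36°  [△SLW]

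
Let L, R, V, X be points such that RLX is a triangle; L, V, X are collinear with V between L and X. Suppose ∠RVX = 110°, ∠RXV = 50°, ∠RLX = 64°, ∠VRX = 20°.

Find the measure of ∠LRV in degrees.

∠LRV = 46°

1. ∠LVR = 70°  [linear pair at V on LX]
2. ∠RLV = 64°  [V on ray LX]
3. ∠LRV = 46°  [△RLV]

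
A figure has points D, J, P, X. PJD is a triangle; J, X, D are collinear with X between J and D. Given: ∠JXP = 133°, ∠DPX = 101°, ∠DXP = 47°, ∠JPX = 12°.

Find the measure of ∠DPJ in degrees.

1. ∠PJX = 35°  [△PJX]
2. ∠PDX = 32°  [△PXD]
3. ∠DJP = 35°  [X on ray JD]
4. ∠JDP = 32°  [X on ray DJ]
5. ∠DPJ = 113°  [△PJD]

∠DPJ = 113°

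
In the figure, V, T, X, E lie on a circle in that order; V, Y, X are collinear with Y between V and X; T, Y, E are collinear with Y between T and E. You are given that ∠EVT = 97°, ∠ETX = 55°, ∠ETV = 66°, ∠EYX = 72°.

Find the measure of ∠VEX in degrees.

∠VEX = 59°

1. ∠EVX = 55°  [same arc XE]
2. ∠EXV = 66°  [same arc VE]
3. ∠VEX = 59°  [△VXE]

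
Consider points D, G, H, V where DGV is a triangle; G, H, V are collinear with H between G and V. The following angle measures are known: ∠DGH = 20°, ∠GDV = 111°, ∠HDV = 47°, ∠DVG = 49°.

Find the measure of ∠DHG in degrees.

∠DHG = 96°

1. ∠DVH = 49°  [H on ray VG]
2. ∠DHV = 84°  [△DHV]
3. ∠DHG = 96°  [linear pair at H on GV]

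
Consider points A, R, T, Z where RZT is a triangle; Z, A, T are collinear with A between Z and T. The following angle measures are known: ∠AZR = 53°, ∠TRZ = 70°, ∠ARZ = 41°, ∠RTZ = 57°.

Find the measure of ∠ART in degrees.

∠ART = 29°

1. ∠RAZ = 86°  [△RZA]
2. ∠ATR = 57°  [A on ray TZ]
3. ∠RAT = 94°  [linear pair at A on ZT]
4. ∠ART = 29°  [△RAT]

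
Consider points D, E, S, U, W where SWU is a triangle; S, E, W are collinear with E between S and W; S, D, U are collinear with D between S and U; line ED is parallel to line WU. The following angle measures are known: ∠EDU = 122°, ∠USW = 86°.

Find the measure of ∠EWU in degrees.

1. ∠EDS = 58°  [linear pair at D on SU]
2. ∠DSE = 86°  [E on SW, D on SU]
3. ∠DES = 36°  [△SED]
4. ∠DEW = 144°  [linear pair at E on SW]
5. ∠EWU = 36°  [ED∥WU, co-interior at W–E]

∠EWU = 36°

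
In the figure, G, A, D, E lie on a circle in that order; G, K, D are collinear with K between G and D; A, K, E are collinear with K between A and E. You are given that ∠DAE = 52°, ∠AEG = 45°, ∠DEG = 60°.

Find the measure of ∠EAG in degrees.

∠EAG = 68°

1. ∠DGE = 52°  [same arc DE]
2. ∠EDG = 68°  [△GDE]
3. ∠EAG = 68°  [same arc GE]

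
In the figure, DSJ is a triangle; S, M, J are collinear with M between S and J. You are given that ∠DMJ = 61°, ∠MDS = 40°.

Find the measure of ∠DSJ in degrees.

∠DSJ = 21°

1. ∠DMS = 119°  [linear pair at M on SJ]
2. ∠DSM = 21°  [△DSM]
3. ∠DSJ = 21°  [M on ray SJ]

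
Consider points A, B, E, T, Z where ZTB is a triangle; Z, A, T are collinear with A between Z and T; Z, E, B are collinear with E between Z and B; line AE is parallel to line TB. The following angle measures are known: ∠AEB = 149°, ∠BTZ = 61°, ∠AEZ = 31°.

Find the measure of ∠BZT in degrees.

∠BZT = 88°

1. ∠EAZ = 61°  [AE∥TB, corresponding at A]
2. ∠AZE = 88°  [△ZAE]
3. ∠BZT = 88°  [A on ZT, E on ZB]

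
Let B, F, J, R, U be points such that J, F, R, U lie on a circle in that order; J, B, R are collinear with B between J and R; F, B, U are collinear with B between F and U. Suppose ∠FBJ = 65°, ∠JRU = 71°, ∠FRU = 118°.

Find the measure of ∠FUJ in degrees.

∠FUJ = 47°

1. ∠JFU = 71°  [same arc JU]
2. ∠FJU = 62°  [cyclic JFRU, opposite ∠J+∠R]
3. ∠FUJ = 47°  [△JFU]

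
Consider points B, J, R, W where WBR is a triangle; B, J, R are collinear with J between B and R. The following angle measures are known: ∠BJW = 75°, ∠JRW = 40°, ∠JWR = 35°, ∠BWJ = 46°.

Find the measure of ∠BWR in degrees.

∠BWR = 81°

1. ∠JBW = 59°  [△WBJ]
2. ∠BRW = 40°  [J on ray RB]
3. ∠RBW = 59°  [J on ray BR]
4. ∠BWR = 81°  [△WBR]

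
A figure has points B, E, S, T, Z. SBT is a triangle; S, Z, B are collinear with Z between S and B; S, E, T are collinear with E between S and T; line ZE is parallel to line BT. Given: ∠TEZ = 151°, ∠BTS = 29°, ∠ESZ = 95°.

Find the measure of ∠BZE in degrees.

1. ∠SEZ = 29°  [linear pair at E on ST]
2. ∠EZS = 56°  [△SZE]
3. ∠BZE = 124°  [linear pair at Z on SB]

∠BZE = 124°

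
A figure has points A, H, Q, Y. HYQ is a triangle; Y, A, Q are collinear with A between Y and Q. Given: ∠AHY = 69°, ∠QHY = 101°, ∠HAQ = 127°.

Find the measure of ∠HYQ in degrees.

1. ∠HAY = 53°  [linear pair at A on YQ]
2. ∠AYH = 58°  [△HYA]
3. ∠HYQ = 58°  [A on ray YQ]

∠HYQ = 58°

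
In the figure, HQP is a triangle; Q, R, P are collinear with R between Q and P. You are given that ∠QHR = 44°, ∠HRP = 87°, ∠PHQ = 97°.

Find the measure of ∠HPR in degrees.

1. ∠HRQ = 93°  [linear pair at R on QP]
2. ∠HQR = 43°  [△HQR]
3. ∠HQP = 43°  [R on ray QP]
4. ∠HPQ = 40°  [△HQP]
5. ∠HPR = 40°  [R on ray PQ]

∠HPR = 40°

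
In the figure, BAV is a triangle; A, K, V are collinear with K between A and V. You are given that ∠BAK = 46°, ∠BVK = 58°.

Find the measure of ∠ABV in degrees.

∠ABV = 76°

1. ∠BAV = 46°  [K on ray AV]
2. ∠AVB = 58°  [K on ray VA]
3. ∠ABV = 76°  [△BAV]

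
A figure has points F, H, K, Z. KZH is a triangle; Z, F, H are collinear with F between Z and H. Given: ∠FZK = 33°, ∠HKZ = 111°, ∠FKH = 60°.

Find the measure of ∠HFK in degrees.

∠HFK = 84°

1. ∠HZK = 33°  [F on ray ZH]
2. ∠KHZ = 36°  [△KZH]
3. ∠FHK = 36°  [F on ray HZ]
4. ∠HFK = 84°  [△KFH]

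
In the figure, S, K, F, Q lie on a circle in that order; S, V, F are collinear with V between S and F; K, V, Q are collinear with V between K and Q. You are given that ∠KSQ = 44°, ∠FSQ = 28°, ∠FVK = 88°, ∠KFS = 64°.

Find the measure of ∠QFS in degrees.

1. ∠KFQ = 136°  [cyclic SKFQ, opposite ∠S+∠F]
2. ∠FKQ = 28°  [same arc FQ]
3. ∠QVS = 88°  [vertical angles at V]
4. ∠FQK = 16°  [△KFQ]
5. ∠FVQ = 92°  [linear pair at V on SF]
6. ∠QFS = 72°  [△FVQ]

∠QFS = 72°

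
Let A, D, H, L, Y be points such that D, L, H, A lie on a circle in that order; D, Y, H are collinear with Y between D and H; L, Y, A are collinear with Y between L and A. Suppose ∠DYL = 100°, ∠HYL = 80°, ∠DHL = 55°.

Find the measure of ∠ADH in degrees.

1. ∠AYD = 80°  [vertical angles at Y]
2. ∠DAL = 55°  [same arc DL]
3. ∠ADH = 45°  [△DYA]

∠ADH = 45°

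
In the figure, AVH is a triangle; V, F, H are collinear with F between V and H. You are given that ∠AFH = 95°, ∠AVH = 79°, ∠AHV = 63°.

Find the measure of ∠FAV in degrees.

1. ∠AFV = 85°  [linear pair at F on VH]
2. ∠AVF = 79°  [F on ray VH]
3. ∠FAV = 16°  [△AVF]

∠FAV = 16°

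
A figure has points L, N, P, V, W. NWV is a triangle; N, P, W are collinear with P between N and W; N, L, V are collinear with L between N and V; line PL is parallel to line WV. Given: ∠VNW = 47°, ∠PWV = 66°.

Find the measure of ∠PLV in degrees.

1. ∠NWV = 66°  [P on ray WN]
2. ∠NVW = 67°  [△NWV]
3. ∠NLP = 67°  [PL∥WV, corresponding at L]
4. ∠PLV = 113°  [linear pair at L on NV]

∠PLV = 113°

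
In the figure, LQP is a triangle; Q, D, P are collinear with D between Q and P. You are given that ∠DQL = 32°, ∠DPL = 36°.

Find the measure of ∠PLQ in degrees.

1. ∠LQP = 32°  [D on ray QP]
2. ∠LPQ = 36°  [D on ray PQ]
3. ∠PLQ = 112°  [△LQP]

∠PLQ = 112°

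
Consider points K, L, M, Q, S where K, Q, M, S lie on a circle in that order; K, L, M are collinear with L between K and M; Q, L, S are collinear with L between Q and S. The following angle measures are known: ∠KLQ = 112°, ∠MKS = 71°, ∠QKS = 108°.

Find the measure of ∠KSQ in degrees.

∠KSQ = 41°

1. ∠MLS = 112°  [vertical angles at L]
2. ∠KLS = 68°  [linear pair at L on KM]
3. ∠KSQ = 41°  [△KLS]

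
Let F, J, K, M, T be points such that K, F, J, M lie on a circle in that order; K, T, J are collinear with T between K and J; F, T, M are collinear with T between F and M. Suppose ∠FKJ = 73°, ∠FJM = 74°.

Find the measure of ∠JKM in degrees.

1. ∠FMJ = 73°  [same arc FJ]
2. ∠JFM = 33°  [△FJM]
3. ∠JKM = 33°  [same arc JM]

∠JKM = 33°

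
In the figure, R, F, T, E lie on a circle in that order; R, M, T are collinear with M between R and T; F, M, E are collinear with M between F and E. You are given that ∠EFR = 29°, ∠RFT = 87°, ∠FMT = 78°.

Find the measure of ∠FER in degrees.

∠FER = 44°

1. ∠ETR = 29°  [same arc RE]
2. ∠RET = 93°  [cyclic RFTE, opposite ∠F+∠E]
3. ∠EMR = 78°  [vertical angles at M]
4. ∠ERT = 58°  [△RTE]
5. ∠FER = 44°  [△RME]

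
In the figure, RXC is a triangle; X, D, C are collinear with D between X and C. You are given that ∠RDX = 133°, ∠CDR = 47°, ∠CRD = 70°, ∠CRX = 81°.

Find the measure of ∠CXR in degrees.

1. ∠DCR = 63°  [△RDC]
2. ∠RCX = 63°  [D on ray CX]
3. ∠CXR = 36°  [△RXC]

∠CXR = 36°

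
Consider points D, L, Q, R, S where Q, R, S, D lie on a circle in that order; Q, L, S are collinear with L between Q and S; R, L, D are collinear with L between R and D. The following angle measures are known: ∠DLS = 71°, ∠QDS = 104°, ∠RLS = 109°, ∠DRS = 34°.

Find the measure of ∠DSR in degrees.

∠DSR = 79°

1. ∠QRS = 76°  [cyclic QRSD, opposite ∠R+∠D]
2. ∠QSR = 37°  [△RLS]
3. ∠RQS = 67°  [△QRS]
4. ∠RDS = 67°  [same arc RS]
5. ∠DSR = 79°  [△RSD]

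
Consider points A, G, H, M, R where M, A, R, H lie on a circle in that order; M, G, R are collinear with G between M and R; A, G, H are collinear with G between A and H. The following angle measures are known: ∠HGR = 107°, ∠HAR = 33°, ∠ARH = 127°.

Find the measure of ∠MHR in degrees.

1. ∠HMR = 33°  [same arc RH]
2. ∠AHR = 20°  [△ARH]
3. ∠HRM = 53°  [△RGH]
4. ∠MHR = 94°  [△MRH]

∠MHR = 94°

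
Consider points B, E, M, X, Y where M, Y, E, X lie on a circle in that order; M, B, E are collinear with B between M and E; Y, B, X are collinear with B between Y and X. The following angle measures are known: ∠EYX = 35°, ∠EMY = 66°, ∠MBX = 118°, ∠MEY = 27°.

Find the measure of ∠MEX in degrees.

∠MEX = 52°

1. ∠EXY = 66°  [same arc YE]
2. ∠EBX = 62°  [linear pair at B on ME]
3. ∠MEX = 52°  [△EBX]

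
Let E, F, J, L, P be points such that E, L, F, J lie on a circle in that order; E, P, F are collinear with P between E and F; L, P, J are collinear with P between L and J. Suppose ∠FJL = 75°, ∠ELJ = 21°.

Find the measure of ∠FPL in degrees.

∠FPL = 96°

1. ∠FEL = 75°  [same arc LF]
2. ∠EPL = 84°  [△EPL]
3. ∠FPL = 96°  [linear pair at P on EF]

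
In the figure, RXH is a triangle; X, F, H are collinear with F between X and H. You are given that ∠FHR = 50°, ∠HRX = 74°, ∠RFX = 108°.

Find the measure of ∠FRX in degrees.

1. ∠RHX = 50°  [F on ray HX]
2. ∠HXR = 56°  [△RXH]
3. ∠FXR = 56°  [F on ray XH]
4. ∠FRX = 16°  [△RXF]

∠FRX = 16°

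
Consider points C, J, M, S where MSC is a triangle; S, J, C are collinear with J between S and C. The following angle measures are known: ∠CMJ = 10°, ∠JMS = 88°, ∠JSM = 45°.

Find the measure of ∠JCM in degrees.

∠JCM = 37°

1. ∠MJS = 47°  [△MSJ]
2. ∠CJM = 133°  [linear pair at J on SC]
3. ∠JCM = 37°  [△MJC]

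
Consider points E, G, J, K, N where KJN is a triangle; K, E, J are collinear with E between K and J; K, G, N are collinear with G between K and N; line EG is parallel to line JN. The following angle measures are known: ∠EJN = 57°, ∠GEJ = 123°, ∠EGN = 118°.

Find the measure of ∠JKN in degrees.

1. ∠GEK = 57°  [linear pair at E on KJ]
2. ∠EGK = 62°  [linear pair at G on KN]
3. ∠EKG = 61°  [△KEG]
4. ∠JKN = 61°  [E on KJ, G on KN]

∠JKN = 61°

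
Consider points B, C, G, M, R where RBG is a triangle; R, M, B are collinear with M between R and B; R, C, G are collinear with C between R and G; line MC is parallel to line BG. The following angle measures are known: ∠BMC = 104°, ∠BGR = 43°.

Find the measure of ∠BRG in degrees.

1. ∠CMR = 76°  [linear pair at M on RB]
2. ∠MCR = 43°  [MC∥BG, corresponding at C]
3. ∠CRM = 61°  [△RMC]
4. ∠BRG = 61°  [M on RB, C on RG]

∠BRG = 61°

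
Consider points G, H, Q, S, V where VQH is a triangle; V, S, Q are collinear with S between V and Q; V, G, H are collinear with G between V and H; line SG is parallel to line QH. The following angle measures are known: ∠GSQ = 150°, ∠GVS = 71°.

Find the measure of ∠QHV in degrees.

1. ∠GSV = 30°  [linear pair at S on VQ]
2. ∠SGV = 79°  [△VSG]
3. ∠QHV = 79°  [SG∥QH, corresponding at G]

∠QHV = 79°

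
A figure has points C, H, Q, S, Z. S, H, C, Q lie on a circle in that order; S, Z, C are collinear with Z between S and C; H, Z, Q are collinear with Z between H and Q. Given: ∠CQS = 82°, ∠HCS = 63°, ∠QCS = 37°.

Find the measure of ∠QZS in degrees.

1. ∠CSQ = 61°  [△SCQ]
2. ∠HQS = 63°  [same arc SH]
3. ∠QZS = 56°  [△SZQ]

∠QZS = 56°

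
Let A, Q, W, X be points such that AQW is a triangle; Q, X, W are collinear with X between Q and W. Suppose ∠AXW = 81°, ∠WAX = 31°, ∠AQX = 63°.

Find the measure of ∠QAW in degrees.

∠QAW = 49°

1. ∠AWX = 68°  [△AXW]
2. ∠AQW = 63°  [X on ray QW]
3. ∠AWQ = 68°  [X on ray WQ]
4. ∠QAW = 49°  [△AQW]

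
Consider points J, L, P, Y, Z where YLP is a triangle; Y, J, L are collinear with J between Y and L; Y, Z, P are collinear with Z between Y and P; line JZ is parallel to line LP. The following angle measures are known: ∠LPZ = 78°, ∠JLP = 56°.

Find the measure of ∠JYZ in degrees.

∠JYZ = 46°

1. ∠LPY = 78°  [Z on ray PY]
2. ∠PLY = 56°  [J on ray LY]
3. ∠LYP = 46°  [△YLP]
4. ∠JYZ = 46°  [J on YL, Z on YP]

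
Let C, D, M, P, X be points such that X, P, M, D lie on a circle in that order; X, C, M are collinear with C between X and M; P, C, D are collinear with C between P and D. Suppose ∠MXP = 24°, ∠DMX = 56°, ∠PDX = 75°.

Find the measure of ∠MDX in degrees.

∠MDX = 99°

1. ∠PMX = 75°  [same arc XP]
2. ∠MPX = 81°  [△XPM]
3. ∠MDX = 99°  [cyclic XPMD, opposite ∠P+∠D]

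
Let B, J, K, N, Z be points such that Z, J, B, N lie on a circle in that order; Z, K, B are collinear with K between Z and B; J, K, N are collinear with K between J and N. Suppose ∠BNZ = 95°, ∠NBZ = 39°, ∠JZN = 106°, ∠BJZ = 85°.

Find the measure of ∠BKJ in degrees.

1. ∠BZN = 46°  [△ZBN]
2. ∠NJZ = 39°  [same arc ZN]
3. ∠JNZ = 35°  [△ZJN]
4. ∠BJN = 46°  [same arc BN]
5. ∠JBZ = 35°  [same arc ZJ]
6. ∠BKJ = 99°  [△JKB]

∠BKJ = 99°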